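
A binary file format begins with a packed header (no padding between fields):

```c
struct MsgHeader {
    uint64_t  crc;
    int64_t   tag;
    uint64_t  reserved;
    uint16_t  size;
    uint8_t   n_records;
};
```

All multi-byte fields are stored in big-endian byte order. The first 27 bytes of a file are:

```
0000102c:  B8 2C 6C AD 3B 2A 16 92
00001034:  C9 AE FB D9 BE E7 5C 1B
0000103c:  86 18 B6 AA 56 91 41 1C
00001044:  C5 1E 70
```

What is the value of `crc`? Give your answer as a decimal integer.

`crc` is the first field, at byte offset 0, occupying 8 bytes.
Bytes at offsets 0..7: B8 2C 6C AD 3B 2A 16 92.
In big-endian order the high byte comes first in memory.
The bytes are already most-significant first: 0xB82C6CAD3B2A1692.
0xB82C6CAD3B2A1692 = 13271101693231765138.

13271101693231765138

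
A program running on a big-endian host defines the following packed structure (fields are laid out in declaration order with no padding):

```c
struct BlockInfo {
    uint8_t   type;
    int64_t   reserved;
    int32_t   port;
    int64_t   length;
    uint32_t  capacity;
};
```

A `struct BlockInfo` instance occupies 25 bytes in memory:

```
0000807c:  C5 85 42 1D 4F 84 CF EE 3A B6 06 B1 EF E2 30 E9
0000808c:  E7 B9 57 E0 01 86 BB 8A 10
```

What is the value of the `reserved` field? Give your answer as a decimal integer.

`reserved` follows `type` (1 byte), so it starts at byte offset 1 and occupies 8 bytes.
Bytes at offsets 1..8: 85 42 1D 4F 84 CF EE 3A.
Big-endian: lowest address holds the most-significant byte.
The bytes are already most-significant first: 0x85421D4F84CFEE3A.
Top bit is set, so as a signed 64-bit value this is 0x85421D4F84CFEE3A − 2^64 = -8844474490834391494.

-8844474490834391494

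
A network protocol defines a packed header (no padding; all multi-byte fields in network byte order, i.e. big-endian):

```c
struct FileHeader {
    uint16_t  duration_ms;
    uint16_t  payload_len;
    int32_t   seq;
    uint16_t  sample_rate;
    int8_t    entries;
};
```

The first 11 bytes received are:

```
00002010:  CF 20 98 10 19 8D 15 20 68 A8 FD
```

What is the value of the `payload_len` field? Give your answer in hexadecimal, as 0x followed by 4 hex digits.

0x9810

`payload_len` follows `duration_ms` (2 bytes), so it starts at byte offset 2 and occupies 2 bytes.
Bytes at offsets 2..3: 98 10.
In big-endian order the high byte comes first in memory.
The bytes are already most-significant first: 0x9810.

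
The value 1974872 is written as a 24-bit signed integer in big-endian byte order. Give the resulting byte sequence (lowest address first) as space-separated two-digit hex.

1E 22 58

1974872 in hexadecimal, padded to 24 bits, is 0x1E2258.
Split into bytes (most-significant first): 1E 22 58.
Big-endian: lowest address holds the most-significant byte.
So the memory order matches the most-significant-first order: 1E 22 58.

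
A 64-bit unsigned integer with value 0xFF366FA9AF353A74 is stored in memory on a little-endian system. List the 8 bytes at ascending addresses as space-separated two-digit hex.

74 3A 35 AF A9 6F 36 FF

Split into bytes (most-significant first): FF 36 6F A9 AF 35 3A 74.
In little-endian order the low byte comes first in memory.
So at ascending addresses the bytes are 74 3A 35 AF A9 6F 36 FF.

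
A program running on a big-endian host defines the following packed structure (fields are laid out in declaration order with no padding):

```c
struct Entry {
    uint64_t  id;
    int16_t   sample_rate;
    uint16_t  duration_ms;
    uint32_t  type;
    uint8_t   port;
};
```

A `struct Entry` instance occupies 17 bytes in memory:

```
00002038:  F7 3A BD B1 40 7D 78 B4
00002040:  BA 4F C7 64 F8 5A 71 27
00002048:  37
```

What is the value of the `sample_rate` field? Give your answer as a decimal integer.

`sample_rate` follows `id` (8 bytes), so it starts at byte offset 8 and occupies 2 bytes.
Bytes at offsets 8..9: BA 4F.
Big-endian: lowest address holds the most-significant byte.
The bytes are already most-significant first: 0xBA4F.
Top bit is set, so as a signed 16-bit value this is 0xBA4F − 2^16 = -17841.

-17841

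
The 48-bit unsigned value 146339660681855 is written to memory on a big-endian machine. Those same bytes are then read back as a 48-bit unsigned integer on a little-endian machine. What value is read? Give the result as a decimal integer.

146339660681855 in 48-bit hexadecimal is 0x85185B7DD27F.
Stored big-endian, the bytes at ascending addresses are 85 18 5B 7D D2 7F.
Read back as little-endian, the first byte is least significant, giving 0x7FD27D5B1885.
0x7FD27D5B1885 = 140542022981765.

140542022981765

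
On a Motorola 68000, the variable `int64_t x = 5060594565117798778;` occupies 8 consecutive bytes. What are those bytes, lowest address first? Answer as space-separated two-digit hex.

46 3A D7 F1 DE 1E 69 7A

5060594565117798778 in hexadecimal, padded to 64 bits, is 0x463AD7F1DE1E697A.
Split into bytes (most-significant first): 46 3A D7 F1 DE 1E 69 7A.
In big-endian order the high byte comes first in memory.
So the memory order matches the most-significant-first order: 46 3A D7 F1 DE 1E 69 7A.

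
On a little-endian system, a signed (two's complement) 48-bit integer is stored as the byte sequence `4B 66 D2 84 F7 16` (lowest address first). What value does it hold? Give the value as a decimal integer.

Little-endian stores the least-significant byte at the lowest address.
Reassemble most-significant byte first: 16 F7 84 D2 66 4B → 0x16F784D2664B.
0x16F784D2664B = 25252341114443.

25252341114443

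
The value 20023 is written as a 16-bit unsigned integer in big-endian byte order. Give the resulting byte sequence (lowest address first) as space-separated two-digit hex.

20023 in hexadecimal, padded to 16 bits, is 0x4E37.
Split into bytes (most-significant first): 4E 37.
In big-endian order the high byte comes first in memory.
So the memory order matches the most-significant-first order: 4E 37.

4E 37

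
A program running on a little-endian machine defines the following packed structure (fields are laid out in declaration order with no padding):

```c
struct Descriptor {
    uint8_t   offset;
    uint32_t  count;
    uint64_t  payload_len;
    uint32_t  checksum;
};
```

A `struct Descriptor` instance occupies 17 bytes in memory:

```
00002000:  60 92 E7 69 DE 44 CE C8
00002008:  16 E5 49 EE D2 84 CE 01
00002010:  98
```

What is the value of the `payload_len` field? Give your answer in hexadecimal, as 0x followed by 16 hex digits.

`payload_len` follows `offset` (1 B), `count` (4 B), so it starts at offset 1 + 4 = 5 and occupies 8 bytes.
Bytes at offsets 5..12: 44 CE C8 16 E5 49 EE D2.
In little-endian order the low byte comes first in memory.
Reassemble most-significant byte first: D2 EE 49 E5 16 C8 CE 44 → 0xD2EE49E516C8CE44.

0xD2EE49E516C8CE44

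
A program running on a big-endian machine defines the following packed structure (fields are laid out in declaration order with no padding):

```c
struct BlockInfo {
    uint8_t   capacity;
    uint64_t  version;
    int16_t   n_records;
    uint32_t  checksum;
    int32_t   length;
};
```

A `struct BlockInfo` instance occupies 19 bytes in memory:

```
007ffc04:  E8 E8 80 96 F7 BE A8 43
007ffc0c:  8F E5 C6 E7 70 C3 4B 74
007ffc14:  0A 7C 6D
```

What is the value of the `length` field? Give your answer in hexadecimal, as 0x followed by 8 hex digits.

`length` follows `capacity` (1 B), `version` (8 B), `n_records` (2 B), `checksum` (4 B), so it starts at offset 1 + 8 + 2 + 4 = 15 and occupies 4 bytes.
Bytes at offsets 15..18: 74 0A 7C 6D.
Big-endian stores the most-significant byte at the lowest address.
The bytes are already most-significant first: 0x740A7C6D.

0x740A7C6D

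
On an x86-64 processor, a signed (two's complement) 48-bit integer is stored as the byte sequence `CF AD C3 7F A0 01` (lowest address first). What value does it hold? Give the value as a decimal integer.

1788849925583

In little-endian order the low byte comes first in memory.
Reassemble most-significant byte first: 01 A0 7F C3 AD CF → 0x01A07FC3ADCF.
0x01A07FC3ADCF = 1788849925583.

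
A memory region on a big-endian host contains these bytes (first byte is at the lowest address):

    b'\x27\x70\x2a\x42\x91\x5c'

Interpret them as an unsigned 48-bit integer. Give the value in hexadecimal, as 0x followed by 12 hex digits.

0x27702A42915C

In big-endian order the high byte comes first in memory.
The bytes are already most-significant first: 0x27702A42915C.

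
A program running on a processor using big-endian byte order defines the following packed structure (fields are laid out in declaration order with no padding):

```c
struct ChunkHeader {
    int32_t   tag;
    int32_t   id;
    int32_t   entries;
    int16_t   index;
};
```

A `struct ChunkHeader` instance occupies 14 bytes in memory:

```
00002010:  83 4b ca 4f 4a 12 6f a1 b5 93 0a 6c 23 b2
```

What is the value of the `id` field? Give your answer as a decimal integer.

`id` follows `tag` (4 bytes), so it starts at byte offset 4 and occupies 4 bytes.
Bytes at offsets 4..7: 4A 12 6F A1.
In big-endian order the high byte comes first in memory.
The bytes are already most-significant first: 0x4A126FA1.
0x4A126FA1 = 1242722209.

1242722209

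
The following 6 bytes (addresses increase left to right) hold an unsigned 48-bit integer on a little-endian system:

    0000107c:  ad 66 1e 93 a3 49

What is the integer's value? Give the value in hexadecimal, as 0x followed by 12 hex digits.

Little-endian: lowest address holds the least-significant byte.
Reassemble most-significant byte first: 49 A3 93 1E 66 AD → 0x49A3931E66AD.

0x49A3931E66AD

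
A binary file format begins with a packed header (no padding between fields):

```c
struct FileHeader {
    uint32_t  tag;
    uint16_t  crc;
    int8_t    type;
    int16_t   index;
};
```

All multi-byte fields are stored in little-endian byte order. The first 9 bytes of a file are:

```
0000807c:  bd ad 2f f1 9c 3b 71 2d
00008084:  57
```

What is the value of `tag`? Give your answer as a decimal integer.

4046433725

`tag` is the first field, at byte offset 0, occupying 4 bytes.
Bytes at offsets 0..3: BD AD 2F F1.
In little-endian order the low byte comes first in memory.
Reassemble most-significant byte first: F1 2F AD BD → 0xF12FADBD.
0xF12FADBD = 4046433725.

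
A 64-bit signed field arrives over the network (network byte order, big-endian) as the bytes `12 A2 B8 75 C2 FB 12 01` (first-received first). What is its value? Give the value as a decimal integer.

Big-endian stores the most-significant byte at the lowest address.
The bytes are already most-significant first: 0x12A2B875C2FB1201.
0x12A2B875C2FB1201 = 1342838454831747585.

1342838454831747585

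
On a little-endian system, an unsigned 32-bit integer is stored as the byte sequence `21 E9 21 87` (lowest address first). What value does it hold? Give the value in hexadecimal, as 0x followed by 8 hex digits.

0x8721E921

Little-endian stores the least-significant byte at the lowest address.
Reassemble most-significant byte first: 87 21 E9 21 → 0x8721E921.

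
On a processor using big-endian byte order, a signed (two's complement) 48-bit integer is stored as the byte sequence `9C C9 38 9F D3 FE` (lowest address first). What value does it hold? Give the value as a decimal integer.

Big-endian stores the most-significant byte at the lowest address.
The bytes are already most-significant first: 0x9CC9389FD3FE.
Top bit is set, so as a signed 48-bit value this is 0x9CC9389FD3FE − 2^48 = -109086924352514.

-109086924352514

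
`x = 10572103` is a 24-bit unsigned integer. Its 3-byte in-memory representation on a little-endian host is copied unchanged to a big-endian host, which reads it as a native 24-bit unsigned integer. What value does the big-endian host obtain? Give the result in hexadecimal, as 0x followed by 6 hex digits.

0x4751A1

10572103 in 24-bit hexadecimal is 0xA15147.
Stored little-endian, the bytes at ascending addresses are 47 51 A1.
Read back as big-endian, the last byte is least significant, giving 0x4751A1.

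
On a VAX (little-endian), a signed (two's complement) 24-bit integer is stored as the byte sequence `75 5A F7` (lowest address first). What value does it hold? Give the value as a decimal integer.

Little-endian stores the least-significant byte at the lowest address.
Reassemble most-significant byte first: F7 5A 75 → 0xF75A75.
Top bit is set, so as a signed 24-bit value this is 0xF75A75 − 2^24 = -566667.

-566667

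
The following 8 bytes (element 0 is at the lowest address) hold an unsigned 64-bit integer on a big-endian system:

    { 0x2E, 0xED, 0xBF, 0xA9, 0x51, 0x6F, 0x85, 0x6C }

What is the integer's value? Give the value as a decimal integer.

Big-endian: lowest address holds the most-significant byte.
The bytes are already most-significant first: 0x2EEDBFA9516F856C.
0x2EEDBFA9516F856C = 3381569629161751916.

3381569629161751916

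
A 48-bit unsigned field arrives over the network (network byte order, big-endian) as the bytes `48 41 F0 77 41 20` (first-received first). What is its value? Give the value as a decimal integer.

79448044421408

In big-endian order the high byte comes first in memory.
The bytes are already most-significant first: 0x4841F0774120.
0x4841F0774120 = 79448044421408.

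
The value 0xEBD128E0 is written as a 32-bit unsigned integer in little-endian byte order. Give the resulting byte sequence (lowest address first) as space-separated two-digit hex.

Split into bytes (most-significant first): EB D1 28 E0.
In little-endian order the low byte comes first in memory.
So at ascending addresses the bytes are E0 28 D1 EB.

E0 28 D1 EB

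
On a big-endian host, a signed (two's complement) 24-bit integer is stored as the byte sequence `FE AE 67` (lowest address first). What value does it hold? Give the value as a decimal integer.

Big-endian stores the most-significant byte at the lowest address.
The bytes are already most-significant first: 0xFEAE67.
Top bit is set, so as a signed 24-bit value this is 0xFEAE67 − 2^24 = -86425.

-86425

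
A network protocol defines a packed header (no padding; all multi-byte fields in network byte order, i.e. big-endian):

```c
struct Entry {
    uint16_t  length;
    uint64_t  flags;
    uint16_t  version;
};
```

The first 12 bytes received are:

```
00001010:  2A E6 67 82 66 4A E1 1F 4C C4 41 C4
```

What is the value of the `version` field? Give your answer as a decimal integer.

`version` follows `length` (2 B), `flags` (8 B), so it starts at offset 2 + 8 = 10 and occupies 2 bytes.
Bytes at offsets 10..11: 41 C4.
Big-endian: lowest address holds the most-significant byte.
The bytes are already most-significant first: 0x41C4.
0x41C4 = 16836.

16836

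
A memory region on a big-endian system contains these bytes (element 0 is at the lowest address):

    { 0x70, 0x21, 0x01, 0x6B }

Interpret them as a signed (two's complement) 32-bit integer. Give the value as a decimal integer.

In big-endian order the high byte comes first in memory.
The bytes are already most-significant first: 0x7021016B.
0x7021016B = 1881211243.

1881211243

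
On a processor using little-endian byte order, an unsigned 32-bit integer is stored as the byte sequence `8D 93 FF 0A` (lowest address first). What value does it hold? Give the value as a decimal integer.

In little-endian order the low byte comes first in memory.
Reassemble most-significant byte first: 0A FF 93 8D → 0x0AFF938D.
0x0AFF938D = 184521613.

184521613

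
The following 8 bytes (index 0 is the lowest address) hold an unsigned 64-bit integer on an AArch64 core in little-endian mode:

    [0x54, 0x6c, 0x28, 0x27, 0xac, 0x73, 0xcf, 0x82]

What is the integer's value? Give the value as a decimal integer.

9425879728338267220

Little-endian stores the least-significant byte at the lowest address.
Reassemble most-significant byte first: 82 CF 73 AC 27 28 6C 54 → 0x82CF73AC27286C54.
0x82CF73AC27286C54 = 9425879728338267220.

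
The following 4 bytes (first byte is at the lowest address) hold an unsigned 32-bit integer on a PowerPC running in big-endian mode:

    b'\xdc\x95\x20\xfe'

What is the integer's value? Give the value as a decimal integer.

3700760830

In big-endian order the high byte comes first in memory.
The bytes are already most-significant first: 0xDC9520FE.
0xDC9520FE = 3700760830.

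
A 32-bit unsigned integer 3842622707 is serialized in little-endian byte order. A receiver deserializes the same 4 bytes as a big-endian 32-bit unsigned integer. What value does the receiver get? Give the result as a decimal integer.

4089711077

3842622707 in 32-bit hexadecimal is 0xE509C4F3.
Stored little-endian, the bytes at ascending addresses are F3 C4 09 E5.
Read back as big-endian, the last byte is least significant, giving 0xF3C409E5.
0xF3C409E5 = 4089711077.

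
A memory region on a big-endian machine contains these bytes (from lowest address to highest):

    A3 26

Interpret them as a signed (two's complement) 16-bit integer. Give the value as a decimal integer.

-23770

Big-endian: lowest address holds the most-significant byte.
The bytes are already most-significant first: 0xA326.
Top bit is set, so as a signed 16-bit value this is 0xA326 − 2^16 = -23770.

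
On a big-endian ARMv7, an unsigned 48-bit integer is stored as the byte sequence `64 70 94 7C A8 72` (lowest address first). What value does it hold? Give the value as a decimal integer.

110434690312306

Big-endian stores the most-significant byte at the lowest address.
The bytes are already most-significant first: 0x6470947CA872.
0x6470947CA872 = 110434690312306.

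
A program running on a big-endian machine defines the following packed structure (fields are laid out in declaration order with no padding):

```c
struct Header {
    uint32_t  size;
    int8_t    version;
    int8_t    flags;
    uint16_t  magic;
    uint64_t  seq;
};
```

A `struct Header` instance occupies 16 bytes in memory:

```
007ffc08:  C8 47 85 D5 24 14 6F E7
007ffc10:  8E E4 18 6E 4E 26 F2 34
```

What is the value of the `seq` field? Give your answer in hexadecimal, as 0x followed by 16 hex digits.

0x8EE4186E4E26F234

`seq` follows `size` (4 B), `version` (1 B), `flags` (1 B), `magic` (2 B), so it starts at offset 4 + 1 + 1 + 2 = 8 and occupies 8 bytes.
Bytes at offsets 8..15: 8E E4 18 6E 4E 26 F2 34.
In big-endian order the high byte comes first in memory.
The bytes are already most-significant first: 0x8EE4186E4E26F234.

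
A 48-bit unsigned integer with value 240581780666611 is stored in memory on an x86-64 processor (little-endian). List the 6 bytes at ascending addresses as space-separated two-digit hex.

F3 78 93 CF CE DA

240581780666611 in hexadecimal, padded to 48 bits, is 0xDACECF9378F3.
Split into bytes (most-significant first): DA CE CF 93 78 F3.
Little-endian: lowest address holds the least-significant byte.
So at ascending addresses the bytes are F3 78 93 CF CE DA.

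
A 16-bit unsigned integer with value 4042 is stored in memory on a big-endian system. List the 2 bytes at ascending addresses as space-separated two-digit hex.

0F CA

4042 in hexadecimal, padded to 16 bits, is 0x0FCA.
Split into bytes (most-significant first): 0F CA.
Big-endian stores the most-significant byte at the lowest address.
So the memory order matches the most-significant-first order: 0F CA.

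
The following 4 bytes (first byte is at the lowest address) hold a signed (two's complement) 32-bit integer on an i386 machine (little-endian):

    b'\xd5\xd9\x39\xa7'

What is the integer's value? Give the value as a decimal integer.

-1489380907

Little-endian: lowest address holds the least-significant byte.
Reassemble most-significant byte first: A7 39 D9 D5 → 0xA739D9D5.
Top bit is set, so as a signed 32-bit value this is 0xA739D9D5 − 2^32 = -1489380907.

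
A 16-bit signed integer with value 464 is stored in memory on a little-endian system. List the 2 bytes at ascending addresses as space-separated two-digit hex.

D0 01

464 in hexadecimal, padded to 16 bits, is 0x01D0.
Split into bytes (most-significant first): 01 D0.
Little-endian stores the least-significant byte at the lowest address.
So at ascending addresses the bytes are D0 01.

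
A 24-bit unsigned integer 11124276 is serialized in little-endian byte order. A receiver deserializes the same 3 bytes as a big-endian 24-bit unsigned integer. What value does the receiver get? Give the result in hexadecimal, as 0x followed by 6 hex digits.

0x34BEA9

11124276 in 24-bit hexadecimal is 0xA9BE34.
Stored little-endian, the bytes at ascending addresses are 34 BE A9.
Read back as big-endian, the last byte is least significant, giving 0x34BEA9.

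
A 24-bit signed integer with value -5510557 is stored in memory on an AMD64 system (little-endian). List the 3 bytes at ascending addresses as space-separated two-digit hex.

Two's complement of -5510557 in 24 bits: 5510557 = 0x54159D; invert → 0xABEA62; add 1 → 0xABEA63.
Split into bytes (most-significant first): AB EA 63.
Little-endian: lowest address holds the least-significant byte.
So at ascending addresses the bytes are 63 EA AB.

63 EA AB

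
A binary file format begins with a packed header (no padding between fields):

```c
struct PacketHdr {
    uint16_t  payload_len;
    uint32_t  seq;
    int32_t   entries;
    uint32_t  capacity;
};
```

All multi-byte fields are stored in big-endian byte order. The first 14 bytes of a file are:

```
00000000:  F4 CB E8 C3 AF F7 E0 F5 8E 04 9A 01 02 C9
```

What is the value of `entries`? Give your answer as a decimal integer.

-520778236

`entries` follows `payload_len` (2 B), `seq` (4 B), so it starts at offset 2 + 4 = 6 and occupies 4 bytes.
Bytes at offsets 6..9: E0 F5 8E 04.
Big-endian: lowest address holds the most-significant byte.
The bytes are already most-significant first: 0xE0F58E04.
Top bit is set, so as a signed 32-bit value this is 0xE0F58E04 − 2^32 = -520778236.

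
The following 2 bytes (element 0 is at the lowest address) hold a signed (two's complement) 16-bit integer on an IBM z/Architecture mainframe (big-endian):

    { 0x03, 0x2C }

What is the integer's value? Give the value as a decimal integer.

In big-endian order the high byte comes first in memory.
The bytes are already most-significant first: 0x032C.
0x032C = 812.

812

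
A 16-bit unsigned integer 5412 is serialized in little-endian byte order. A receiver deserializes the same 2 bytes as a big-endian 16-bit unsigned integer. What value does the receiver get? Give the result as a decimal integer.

5412 in 16-bit hexadecimal is 0x1524.
Stored little-endian, the bytes at ascending addresses are 24 15.
Read back as big-endian, the last byte is least significant, giving 0x2415.
0x2415 = 9237.

9237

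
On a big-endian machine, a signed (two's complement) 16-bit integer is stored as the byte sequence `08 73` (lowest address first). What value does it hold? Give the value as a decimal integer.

In big-endian order the high byte comes first in memory.
The bytes are already most-significant first: 0x0873.
0x0873 = 2163.

2163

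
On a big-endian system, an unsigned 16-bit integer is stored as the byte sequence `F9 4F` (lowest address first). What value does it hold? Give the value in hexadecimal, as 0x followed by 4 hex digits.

In big-endian order the high byte comes first in memory.
The bytes are already most-significant first: 0xF94F.

0xF94F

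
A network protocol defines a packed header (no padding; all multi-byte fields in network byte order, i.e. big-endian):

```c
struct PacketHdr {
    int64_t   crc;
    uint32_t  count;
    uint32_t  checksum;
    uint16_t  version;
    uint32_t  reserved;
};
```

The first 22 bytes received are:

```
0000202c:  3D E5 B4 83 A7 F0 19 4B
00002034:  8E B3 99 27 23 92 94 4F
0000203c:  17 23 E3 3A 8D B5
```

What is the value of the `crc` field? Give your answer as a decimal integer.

`crc` is the first field, at byte offset 0, occupying 8 bytes.
Bytes at offsets 0..7: 3D E5 B4 83 A7 F0 19 4B.
Big-endian: lowest address holds the most-significant byte.
The bytes are already most-significant first: 0x3DE5B483A7F0194B.
0x3DE5B483A7F0194B = 4460169483531589963.

4460169483531589963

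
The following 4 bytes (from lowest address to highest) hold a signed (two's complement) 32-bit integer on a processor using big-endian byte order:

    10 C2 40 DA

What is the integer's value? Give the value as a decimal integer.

281166042

In big-endian order the high byte comes first in memory.
The bytes are already most-significant first: 0x10C240DA.
0x10C240DA = 281166042.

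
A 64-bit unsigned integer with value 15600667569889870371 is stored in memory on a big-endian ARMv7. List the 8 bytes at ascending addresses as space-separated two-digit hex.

D8 80 B4 7F BA 3E 02 23

15600667569889870371 in hexadecimal, padded to 64 bits, is 0xD880B47FBA3E0223.
Split into bytes (most-significant first): D8 80 B4 7F BA 3E 02 23.
In big-endian order the high byte comes first in memory.
So the memory order matches the most-significant-first order: D8 80 B4 7F BA 3E 02 23.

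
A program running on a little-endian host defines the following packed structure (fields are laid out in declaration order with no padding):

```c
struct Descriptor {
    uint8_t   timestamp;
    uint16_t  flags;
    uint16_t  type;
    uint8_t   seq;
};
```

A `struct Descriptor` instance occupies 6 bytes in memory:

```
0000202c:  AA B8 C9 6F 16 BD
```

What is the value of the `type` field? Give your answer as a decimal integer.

5743

`type` follows `timestamp` (1 B), `flags` (2 B), so it starts at offset 1 + 2 = 3 and occupies 2 bytes.
Bytes at offsets 3..4: 6F 16.
Little-endian stores the least-significant byte at the lowest address.
Reassemble most-significant byte first: 16 6F → 0x166F.
0x166F = 5743.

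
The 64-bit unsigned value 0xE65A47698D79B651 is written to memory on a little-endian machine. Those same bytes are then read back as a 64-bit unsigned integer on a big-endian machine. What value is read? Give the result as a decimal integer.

Stored little-endian, the bytes at ascending addresses are 51 B6 79 8D 69 47 5A E6.
Read back as big-endian, the last byte is least significant, giving 0x51B6798D69475AE6.
0x51B6798D69475AE6 = 5888027211097135846.

5888027211097135846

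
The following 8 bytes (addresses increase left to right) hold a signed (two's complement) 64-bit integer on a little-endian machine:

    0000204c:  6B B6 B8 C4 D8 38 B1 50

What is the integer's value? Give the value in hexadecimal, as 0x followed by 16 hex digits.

0x50B138D8C4B8B66B

In little-endian order the low byte comes first in memory.
Reassemble most-significant byte first: 50 B1 38 D8 C4 B8 B6 6B → 0x50B138D8C4B8B66B.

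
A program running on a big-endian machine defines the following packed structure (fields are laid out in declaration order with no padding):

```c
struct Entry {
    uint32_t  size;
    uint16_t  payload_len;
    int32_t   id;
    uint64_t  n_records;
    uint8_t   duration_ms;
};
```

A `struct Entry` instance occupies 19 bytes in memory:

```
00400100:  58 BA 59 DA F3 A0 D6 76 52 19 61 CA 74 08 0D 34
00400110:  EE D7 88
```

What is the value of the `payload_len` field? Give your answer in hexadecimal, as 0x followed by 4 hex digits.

0xF3A0

`payload_len` follows `size` (4 bytes), so it starts at byte offset 4 and occupies 2 bytes.
Bytes at offsets 4..5: F3 A0.
In big-endian order the high byte comes first in memory.
The bytes are already most-significant first: 0xF3A0.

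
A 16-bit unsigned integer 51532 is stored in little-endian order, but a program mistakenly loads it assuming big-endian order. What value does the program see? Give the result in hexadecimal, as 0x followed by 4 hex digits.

0x4CC9

51532 in 16-bit hexadecimal is 0xC94C.
Stored little-endian, the bytes at ascending addresses are 4C C9.
Read back as big-endian, the last byte is least significant, giving 0x4CC9.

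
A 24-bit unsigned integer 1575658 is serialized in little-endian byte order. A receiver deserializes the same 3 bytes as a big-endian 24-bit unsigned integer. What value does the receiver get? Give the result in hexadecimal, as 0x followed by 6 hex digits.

1575658 in 24-bit hexadecimal is 0x180AEA.
Stored little-endian, the bytes at ascending addresses are EA 0A 18.
Read back as big-endian, the last byte is least significant, giving 0xEA0A18.

0xEA0A18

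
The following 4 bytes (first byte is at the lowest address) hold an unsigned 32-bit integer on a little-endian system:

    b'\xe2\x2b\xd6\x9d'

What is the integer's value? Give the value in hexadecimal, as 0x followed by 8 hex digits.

0x9DD62BE2

Little-endian: lowest address holds the least-significant byte.
Reassemble most-significant byte first: 9D D6 2B E2 → 0x9DD62BE2.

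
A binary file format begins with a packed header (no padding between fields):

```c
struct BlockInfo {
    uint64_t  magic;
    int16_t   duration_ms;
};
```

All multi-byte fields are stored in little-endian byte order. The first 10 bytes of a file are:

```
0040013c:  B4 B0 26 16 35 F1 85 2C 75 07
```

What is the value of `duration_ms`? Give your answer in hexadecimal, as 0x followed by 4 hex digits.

0x0775

`duration_ms` follows `magic` (8 bytes), so it starts at byte offset 8 and occupies 2 bytes.
Bytes at offsets 8..9: 75 07.
In little-endian order the low byte comes first in memory.
Reassemble most-significant byte first: 07 75 → 0x0775.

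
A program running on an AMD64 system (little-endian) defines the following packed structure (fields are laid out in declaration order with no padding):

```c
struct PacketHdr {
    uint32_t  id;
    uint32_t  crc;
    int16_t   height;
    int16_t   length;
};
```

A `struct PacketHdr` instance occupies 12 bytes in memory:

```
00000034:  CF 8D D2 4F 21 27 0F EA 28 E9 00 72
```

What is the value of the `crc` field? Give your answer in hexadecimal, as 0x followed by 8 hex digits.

0xEA0F2721

`crc` follows `id` (4 bytes), so it starts at byte offset 4 and occupies 4 bytes.
Bytes at offsets 4..7: 21 27 0F EA.
Little-endian: lowest address holds the least-significant byte.
Reassemble most-significant byte first: EA 0F 27 21 → 0xEA0F2721.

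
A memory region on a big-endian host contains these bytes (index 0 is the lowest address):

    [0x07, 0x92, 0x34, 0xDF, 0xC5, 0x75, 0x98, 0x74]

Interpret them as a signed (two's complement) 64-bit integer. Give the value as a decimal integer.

Big-endian: lowest address holds the most-significant byte.
The bytes are already most-significant first: 0x079234DFC5759874.
0x079234DFC5759874 = 545556640560420980.

545556640560420980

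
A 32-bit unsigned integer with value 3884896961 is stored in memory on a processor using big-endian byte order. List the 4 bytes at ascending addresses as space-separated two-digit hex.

3884896961 in hexadecimal, padded to 32 bits, is 0xE78ED2C1.
Split into bytes (most-significant first): E7 8E D2 C1.
In big-endian order the high byte comes first in memory.
So the memory order matches the most-significant-first order: E7 8E D2 C1.

E7 8E D2 C1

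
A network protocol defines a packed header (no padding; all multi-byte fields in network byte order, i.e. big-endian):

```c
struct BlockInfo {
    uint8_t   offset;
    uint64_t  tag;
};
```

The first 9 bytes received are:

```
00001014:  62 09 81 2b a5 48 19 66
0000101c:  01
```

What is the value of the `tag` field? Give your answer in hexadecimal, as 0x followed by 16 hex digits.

0x09812BA548196601

`tag` follows `offset` (1 byte), so it starts at byte offset 1 and occupies 8 bytes.
Bytes at offsets 1..8: 09 81 2B A5 48 19 66 01.
Big-endian stores the most-significant byte at the lowest address.
The bytes are already most-significant first: 0x09812BA548196601.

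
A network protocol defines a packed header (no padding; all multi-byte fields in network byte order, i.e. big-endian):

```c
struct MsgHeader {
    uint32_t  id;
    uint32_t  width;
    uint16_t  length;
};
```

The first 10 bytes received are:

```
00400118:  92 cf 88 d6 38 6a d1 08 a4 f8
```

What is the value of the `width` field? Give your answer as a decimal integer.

`width` follows `id` (4 bytes), so it starts at byte offset 4 and occupies 4 bytes.
Bytes at offsets 4..7: 38 6A D1 08.
Big-endian: lowest address holds the most-significant byte.
The bytes are already most-significant first: 0x386AD108.
0x386AD108 = 946524424.

946524424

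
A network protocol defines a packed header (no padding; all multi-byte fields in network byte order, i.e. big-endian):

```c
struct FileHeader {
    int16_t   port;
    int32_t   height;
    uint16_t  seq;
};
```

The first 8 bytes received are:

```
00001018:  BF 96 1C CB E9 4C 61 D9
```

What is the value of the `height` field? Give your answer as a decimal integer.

483125580

`height` follows `port` (2 bytes), so it starts at byte offset 2 and occupies 4 bytes.
Bytes at offsets 2..5: 1C CB E9 4C.
Big-endian: lowest address holds the most-significant byte.
The bytes are already most-significant first: 0x1CCBE94C.
0x1CCBE94C = 483125580.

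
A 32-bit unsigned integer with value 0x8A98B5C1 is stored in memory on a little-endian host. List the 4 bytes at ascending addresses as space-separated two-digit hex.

C1 B5 98 8A

Split into bytes (most-significant first): 8A 98 B5 C1.
Little-endian: lowest address holds the least-significant byte.
So at ascending addresses the bytes are C1 B5 98 8A.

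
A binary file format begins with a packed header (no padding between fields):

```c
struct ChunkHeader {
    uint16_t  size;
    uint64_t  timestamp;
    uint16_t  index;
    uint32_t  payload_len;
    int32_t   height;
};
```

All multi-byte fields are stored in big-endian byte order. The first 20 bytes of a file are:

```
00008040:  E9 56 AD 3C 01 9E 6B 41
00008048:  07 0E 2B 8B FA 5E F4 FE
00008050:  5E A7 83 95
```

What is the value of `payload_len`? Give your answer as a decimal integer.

4200527102

`payload_len` follows `size` (2 B), `timestamp` (8 B), `index` (2 B), so it starts at offset 2 + 8 + 2 = 12 and occupies 4 bytes.
Bytes at offsets 12..15: FA 5E F4 FE.
In big-endian order the high byte comes first in memory.
The bytes are already most-significant first: 0xFA5EF4FE.
0xFA5EF4FE = 4200527102.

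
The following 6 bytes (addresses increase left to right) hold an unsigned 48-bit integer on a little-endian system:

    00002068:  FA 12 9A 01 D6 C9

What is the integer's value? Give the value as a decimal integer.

221920987058938

Little-endian: lowest address holds the least-significant byte.
Reassemble most-significant byte first: C9 D6 01 9A 12 FA → 0xC9D6019A12FA.
0xC9D6019A12FA = 221920987058938.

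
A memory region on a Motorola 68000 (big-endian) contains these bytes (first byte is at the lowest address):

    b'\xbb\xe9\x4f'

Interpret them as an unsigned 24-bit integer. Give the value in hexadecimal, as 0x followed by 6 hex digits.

Big-endian: lowest address holds the most-significant byte.
The bytes are already most-significant first: 0xBBE94F.

0xBBE94F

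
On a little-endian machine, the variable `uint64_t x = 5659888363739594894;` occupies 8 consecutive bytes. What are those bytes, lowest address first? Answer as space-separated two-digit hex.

5659888363739594894 in hexadecimal, padded to 64 bits, is 0x4E8BF67ABD10C08E.
Split into bytes (most-significant first): 4E 8B F6 7A BD 10 C0 8E.
Little-endian: lowest address holds the least-significant byte.
So at ascending addresses the bytes are 8E C0 10 BD 7A F6 8B 4E.

8E C0 10 BD 7A F6 8B 4E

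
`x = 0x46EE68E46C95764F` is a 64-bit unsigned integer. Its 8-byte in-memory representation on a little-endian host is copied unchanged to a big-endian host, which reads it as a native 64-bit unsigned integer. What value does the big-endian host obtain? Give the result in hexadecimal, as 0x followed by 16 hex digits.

Stored little-endian, the bytes at ascending addresses are 4F 76 95 6C E4 68 EE 46.
Read back as big-endian, the last byte is least significant, giving 0x4F76956CE468EE46.

0x4F76956CE468EE46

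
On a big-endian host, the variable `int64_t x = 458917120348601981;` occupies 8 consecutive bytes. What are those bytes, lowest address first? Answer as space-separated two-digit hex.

06 5E 66 B0 83 B9 3E 7D

458917120348601981 in hexadecimal, padded to 64 bits, is 0x065E66B083B93E7D.
Split into bytes (most-significant first): 06 5E 66 B0 83 B9 3E 7D.
In big-endian order the high byte comes first in memory.
So the memory order matches the most-significant-first order: 06 5E 66 B0 83 B9 3E 7D.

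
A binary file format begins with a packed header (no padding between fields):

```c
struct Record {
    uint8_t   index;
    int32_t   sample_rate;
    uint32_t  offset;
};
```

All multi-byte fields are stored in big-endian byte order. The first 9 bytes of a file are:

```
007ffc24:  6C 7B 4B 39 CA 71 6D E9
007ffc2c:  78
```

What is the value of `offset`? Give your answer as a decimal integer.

`offset` follows `index` (1 B), `sample_rate` (4 B), so it starts at offset 1 + 4 = 5 and occupies 4 bytes.
Bytes at offsets 5..8: 71 6D E9 78.
In big-endian order the high byte comes first in memory.
The bytes are already most-significant first: 0x716DE978.
0x716DE978 = 1903028600.

1903028600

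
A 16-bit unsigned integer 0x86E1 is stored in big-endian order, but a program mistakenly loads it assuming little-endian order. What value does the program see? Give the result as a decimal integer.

Stored big-endian, the bytes at ascending addresses are 86 E1.
Read back as little-endian, the first byte is least significant, giving 0xE186.
0xE186 = 57734.

57734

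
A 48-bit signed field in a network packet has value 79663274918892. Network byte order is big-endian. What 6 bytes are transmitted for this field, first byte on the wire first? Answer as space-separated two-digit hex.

79663274918892 in hexadecimal, padded to 48 bits, is 0x48740D3403EC.
Split into bytes (most-significant first): 48 74 0D 34 03 EC.
In big-endian order the high byte comes first in memory.
So the memory order matches the most-significant-first order: 48 74 0D 34 03 EC.

48 74 0D 34 03 EC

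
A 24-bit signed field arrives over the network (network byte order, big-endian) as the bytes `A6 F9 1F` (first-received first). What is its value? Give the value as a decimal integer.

-5834465

Big-endian: lowest address holds the most-significant byte.
The bytes are already most-significant first: 0xA6F91F.
Top bit is set, so as a signed 24-bit value this is 0xA6F91F − 2^24 = -5834465.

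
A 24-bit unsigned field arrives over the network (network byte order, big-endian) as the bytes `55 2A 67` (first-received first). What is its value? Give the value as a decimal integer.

Big-endian stores the most-significant byte at the lowest address.
The bytes are already most-significant first: 0x552A67.
0x552A67 = 5581415.

5581415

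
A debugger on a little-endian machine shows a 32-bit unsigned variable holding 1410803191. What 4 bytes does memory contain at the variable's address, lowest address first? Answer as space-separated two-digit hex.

F7 25 17 54

1410803191 in hexadecimal, padded to 32 bits, is 0x541725F7.
Split into bytes (most-significant first): 54 17 25 F7.
Little-endian stores the least-significant byte at the lowest address.
So at ascending addresses the bytes are F7 25 17 54.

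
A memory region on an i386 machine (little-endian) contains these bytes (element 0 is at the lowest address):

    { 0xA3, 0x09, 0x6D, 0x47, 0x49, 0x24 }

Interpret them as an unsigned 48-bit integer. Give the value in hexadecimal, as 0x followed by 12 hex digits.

0x2449476D09A3

Little-endian stores the least-significant byte at the lowest address.
Reassemble most-significant byte first: 24 49 47 6D 09 A3 → 0x2449476D09A3.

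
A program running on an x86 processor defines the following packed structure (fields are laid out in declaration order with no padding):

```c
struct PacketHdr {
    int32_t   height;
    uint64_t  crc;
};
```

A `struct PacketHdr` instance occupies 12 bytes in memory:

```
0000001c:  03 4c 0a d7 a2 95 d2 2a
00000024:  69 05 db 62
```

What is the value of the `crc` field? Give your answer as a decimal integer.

7123293184864720290

`crc` follows `height` (4 bytes), so it starts at byte offset 4 and occupies 8 bytes.
Bytes at offsets 4..11: A2 95 D2 2A 69 05 DB 62.
Little-endian: lowest address holds the least-significant byte.
Reassemble most-significant byte first: 62 DB 05 69 2A D2 95 A2 → 0x62DB05692AD295A2.
0x62DB05692AD295A2 = 7123293184864720290.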